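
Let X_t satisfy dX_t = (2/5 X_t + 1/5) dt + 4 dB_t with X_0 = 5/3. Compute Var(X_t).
Var(X_t) = 20*exp(4*t/5) - 20

The variance V(t) = Var(X_t) satisfies V'(t) = 2 a V(t) + c^2 with V(0) = 0 (drift coefficient is linear in X, diffusion is constant). With a = 2/5, c = 4, the solution is
  V(t) = (c^2 / (2 a)) * (exp(2 a t) - 1)
       = (4^2 / (2*(2/5))) * (exp((4/5) t) - 1)
       = 20*exp(4*t/5) - 20.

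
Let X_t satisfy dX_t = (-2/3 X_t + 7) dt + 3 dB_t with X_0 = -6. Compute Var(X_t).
Var(X_t) = 27/4 - 27*exp(-4*t/3)/4

The variance V(t) = Var(X_t) satisfies V'(t) = 2 a V(t) + c^2 with V(0) = 0 (drift coefficient is linear in X, diffusion is constant). With a = -2/3, c = 3, the solution is
  V(t) = (c^2 / (2 a)) * (exp(2 a t) - 1)
       = (3^2 / (2*(-2/3))) * (exp((-4/3) t) - 1)
       = 27/4 - 27*exp(-4*t/3)/4.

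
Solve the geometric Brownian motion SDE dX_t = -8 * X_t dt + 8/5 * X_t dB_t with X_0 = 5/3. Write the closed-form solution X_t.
X_t = 5/3 * exp((-232/25) * t + (8/5) * B_t)

For GBM dX = mu X dt + sigma X dB with X_0 = x_0, apply Itô to Y = log X: dY = (mu - sigma^2/2) dt + sigma dB, so Y_t = log(x_0) + (mu - sigma^2/2) t + sigma B_t and hence X_t = x_0 * exp((mu - sigma^2/2) t + sigma B_t).
With mu = -8, sigma = 8/5, x_0 = 5/3, this gives:
  X_t = 5/3 * exp((-232/25) * t + (8/5) * B_t).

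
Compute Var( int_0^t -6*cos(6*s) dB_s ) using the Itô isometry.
Var = 18*t + 3*sin(12*t)/2

The Itô integral of a deterministic integrand f(s) has mean 0 because each increment f(s) * (B_{s+ds} - B_s) has mean 0. By the Itô isometry:
  Var( int_0^t f(s) dB_s ) = E[ (int_0^t f(s) dB_s)^2 ] = int_0^t f(s)^2 ds.
Here f(s) = -6*cos(6*s), so f(s)^2 = 36*cos(6*s)^2. Integrate:
  int_0^t (36*cos(6*s)^2) ds = 18*t + 3*sin(12*t)/2.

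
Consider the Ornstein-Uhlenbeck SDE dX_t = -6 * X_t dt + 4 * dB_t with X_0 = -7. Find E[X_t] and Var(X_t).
E[X_t] = -7*exp(-6*t); Var(X_t) = 4/3 - 4*exp(-12*t)/3

The OU SDE dX = -theta X dt + sigma dB admits the integrating factor exp(theta t): d(exp(theta t) X_t) = sigma exp(theta t) dB_t. Integrating from 0 to t:
  X_t = x_0 * exp(-theta t) + sigma * int_0^t exp(-theta (t-s)) dB_s.
The Itô integral has mean 0 and (by the Itô isometry) variance sigma^2 * int_0^t exp(-2 theta (t - s)) ds = sigma^2 * (1 - exp(-2 theta t)) / (2 theta).
With theta = 6, sigma = 4, x_0 = -7:
  E[X_t] = -7 * exp(-6 t) = -7*exp(-6*t)
  Var(X_t) = (4)^2 * (1 - exp(-2*6 t)) / (2 * 6) = 4/3 - 4*exp(-12*t)/3.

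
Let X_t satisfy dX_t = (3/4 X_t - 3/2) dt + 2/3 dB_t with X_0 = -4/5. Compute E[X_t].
E[X_t] = 2 - 14*exp(3*t/4)/5

Taking expectations and using E[dB_t] = 0, the mean m(t) = E[X_t] satisfies the ODE m'(t) = a m(t) + b with m(0) = x_0. With a = 3/4, b = -3/2, x_0 = -4/5, the solution is
  m(t) = x_0 * exp(a t) + (b/a) * (exp(a t) - 1)
       = (-4/5) * exp((3/4) t) + ((-3/2)/(3/4)) * (exp((3/4) t) - 1)
       = 2 - 14*exp(3*t/4)/5.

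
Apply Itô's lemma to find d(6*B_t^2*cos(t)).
d(6*B_t^2*cos(t)) = (-6*B_t^2*sin(t) + 6*cos(t)) dt + (12*B_t*cos(t)) dB_t

Itô's formula for f(t, x): d f(t, B_t) = (f_t + (1/2) f_xx) dt + f_x dB_t. Compute partials of f(t, x) = 6*x^2*cos(t):
  f_t(t,x)  = -6*x^2*sin(t)
  f_x(t,x)  = 12*x*cos(t)
  f_xx(t,x) = 12*cos(t)
Assemble drift = f_t + (1/2) f_xx = -6*x^2*sin(t) + 6*cos(t) and diffusion = f_x = 12*x*cos(t). Substituting x = B_t:
  d(6*B_t^2*cos(t)) = (-6*B_t^2*sin(t) + 6*cos(t)) dt + (12*B_t*cos(t)) dB_t.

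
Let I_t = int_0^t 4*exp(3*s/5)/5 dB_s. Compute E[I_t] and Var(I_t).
E[I_t] = 0; Var(I_t) = 8*exp(6*t/5)/15 - 8/15

The Itô integral of a deterministic integrand f(s) has mean 0 because each increment f(s) * (B_{s+ds} - B_s) has mean 0. By the Itô isometry:
  Var( int_0^t f(s) dB_s ) = E[ (int_0^t f(s) dB_s)^2 ] = int_0^t f(s)^2 ds.
Here f(s) = 4*exp(3*s/5)/5, so f(s)^2 = 16*exp(6*s/5)/25. Integrate:
  int_0^t (16*exp(6*s/5)/25) ds = 8*exp(6*t/5)/15 - 8/15.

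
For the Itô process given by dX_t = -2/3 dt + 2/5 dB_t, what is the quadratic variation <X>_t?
<X>_t = 4*t/25

For an Itô process dX_t = a(t) dt + b(t) dB_t, the quadratic variation is <X>_t = int_0^t b(s)^2 ds (the drift term does not contribute). Here b(s) = 2/5, so
  b(s)^2 = 4/25.
Integrating from 0 to t:
  <X>_t = int_0^t (4/25) ds = 4*t/25.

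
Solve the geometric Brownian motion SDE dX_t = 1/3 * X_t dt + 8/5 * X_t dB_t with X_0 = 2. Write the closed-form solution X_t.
X_t = 2 * exp((-71/75) * t + (8/5) * B_t)

For GBM dX = mu X dt + sigma X dB with X_0 = x_0, apply Itô to Y = log X: dY = (mu - sigma^2/2) dt + sigma dB, so Y_t = log(x_0) + (mu - sigma^2/2) t + sigma B_t and hence X_t = x_0 * exp((mu - sigma^2/2) t + sigma B_t).
With mu = 1/3, sigma = 8/5, x_0 = 2, this gives:
  X_t = 2 * exp((-71/75) * t + (8/5) * B_t).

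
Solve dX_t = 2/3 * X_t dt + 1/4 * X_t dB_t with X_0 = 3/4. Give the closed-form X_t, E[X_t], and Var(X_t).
X_t = 3/4 * exp((61/96) t + (1/4) B_t); E[X_t] = 3*exp(2*t/3)/4; Var(X_t) = 9*(exp(t/16) - 1)*exp(4*t/3)/16

For GBM dX = mu X dt + sigma X dB with X_0 = x_0, apply Itô to Y = log X: dY = (mu - sigma^2/2) dt + sigma dB, so Y_t = log(x_0) + (mu - sigma^2/2) t + sigma B_t and hence X_t = x_0 * exp((mu - sigma^2/2) t + sigma B_t).
With mu = 2/3, sigma = 1/4, x_0 = 3/4, this gives:
  X_t = 3/4 * exp((61/96) * t + (1/4) * B_t).
Since sigma*B_t ~ Normal(0, sigma^2 t), E[exp(sigma*B_t)] = exp(sigma^2 t / 2); so E[X_t] = x_0 * exp((mu - sigma^2/2) t) * exp(sigma^2 t / 2) = x_0 * exp(mu t) = 3*exp(2*t/3)/4.
Var(X_t) = E[X_t^2] - (E[X_t])^2 = x_0^2 * exp(2 mu t) * (exp(sigma^2 t) - 1) = 9*(exp(t/16) - 1)*exp(4*t/3)/16.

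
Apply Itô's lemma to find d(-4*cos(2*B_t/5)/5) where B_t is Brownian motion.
d(-4*cos(2*B_t/5)/5) = (8*cos(2*B_t/5)/125) dt + (8*sin(2*B_t/5)/25) dB_t

Itô's formula for f(B_t) gives d f(B_t) = f'(B_t) dB_t + (1/2) f''(B_t) dt. Compute derivatives of f(x) = -4*cos(2*x/5)/5:
  f'(x)  = 8*sin(2*x/5)/25
  f''(x) = 16*cos(2*x/5)/125
Substitute x = B_t and multiply the f'' term by 1/2:
  drift     = (1/2) * (16*cos(2*x/5)/125) evaluated at B_t = 8*cos(2*B_t/5)/125
  diffusion = (8*sin(2*x/5)/25) evaluated at B_t = 8*sin(2*B_t/5)/25
Therefore d(-4*cos(2*B_t/5)/5) = (8*cos(2*B_t/5)/125) dt + (8*sin(2*B_t/5)/25) dB_t.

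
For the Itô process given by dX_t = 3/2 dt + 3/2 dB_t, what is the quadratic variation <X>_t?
<X>_t = 9*t/4

For an Itô process dX_t = a(t) dt + b(t) dB_t, the quadratic variation is <X>_t = int_0^t b(s)^2 ds (the drift term does not contribute). Here b(s) = 3/2, so
  b(s)^2 = 9/4.
Integrating from 0 to t:
  <X>_t = int_0^t (9/4) ds = 9*t/4.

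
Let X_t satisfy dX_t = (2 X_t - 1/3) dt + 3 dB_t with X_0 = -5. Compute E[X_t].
E[X_t] = 1/6 - 31*exp(2*t)/6

Taking expectations and using E[dB_t] = 0, the mean m(t) = E[X_t] satisfies the ODE m'(t) = a m(t) + b with m(0) = x_0. With a = 2, b = -1/3, x_0 = -5, the solution is
  m(t) = x_0 * exp(a t) + (b/a) * (exp(a t) - 1)
       = (-5) * exp(2 t) + ((-1/3)/2) * (exp(2 t) - 1)
       = 1/6 - 31*exp(2*t)/6.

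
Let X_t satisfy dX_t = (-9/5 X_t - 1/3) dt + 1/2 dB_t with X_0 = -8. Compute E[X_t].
E[X_t] = -5/27 - 211*exp(-9*t/5)/27

Taking expectations and using E[dB_t] = 0, the mean m(t) = E[X_t] satisfies the ODE m'(t) = a m(t) + b with m(0) = x_0. With a = -9/5, b = -1/3, x_0 = -8, the solution is
  m(t) = x_0 * exp(a t) + (b/a) * (exp(a t) - 1)
       = (-8) * exp((-9/5) t) + ((-1/3)/(-9/5)) * (exp((-9/5) t) - 1)
       = -5/27 - 211*exp(-9*t/5)/27.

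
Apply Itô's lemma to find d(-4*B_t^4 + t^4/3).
d(-4*B_t^4 + t^4/3) = (-24*B_t^2 + 4*t^3/3) dt + (-16*B_t^3) dB_t

Itô's formula for f(t, x): d f(t, B_t) = (f_t + (1/2) f_xx) dt + f_x dB_t. Compute partials of f(t, x) = t^4/3 - 4*x^4:
  f_t(t,x)  = 4*t^3/3
  f_x(t,x)  = -16*x^3
  f_xx(t,x) = -48*x^2
Assemble drift = f_t + (1/2) f_xx = 4*t^3/3 - 24*x^2 and diffusion = f_x = -16*x^3. Substituting x = B_t:
  d(-4*B_t^4 + t^4/3) = (-24*B_t^2 + 4*t^3/3) dt + (-16*B_t^3) dB_t.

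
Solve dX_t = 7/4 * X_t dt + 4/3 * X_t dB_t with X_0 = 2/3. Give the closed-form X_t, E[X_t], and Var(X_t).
X_t = 2/3 * exp((31/36) t + (4/3) B_t); E[X_t] = 2*exp(7*t/4)/3; Var(X_t) = 4*(exp(16*t/9) - 1)*exp(7*t/2)/9

For GBM dX = mu X dt + sigma X dB with X_0 = x_0, apply Itô to Y = log X: dY = (mu - sigma^2/2) dt + sigma dB, so Y_t = log(x_0) + (mu - sigma^2/2) t + sigma B_t and hence X_t = x_0 * exp((mu - sigma^2/2) t + sigma B_t).
With mu = 7/4, sigma = 4/3, x_0 = 2/3, this gives:
  X_t = 2/3 * exp((31/36) * t + (4/3) * B_t).
Since sigma*B_t ~ Normal(0, sigma^2 t), E[exp(sigma*B_t)] = exp(sigma^2 t / 2); so E[X_t] = x_0 * exp((mu - sigma^2/2) t) * exp(sigma^2 t / 2) = x_0 * exp(mu t) = 2*exp(7*t/4)/3.
Var(X_t) = E[X_t^2] - (E[X_t])^2 = x_0^2 * exp(2 mu t) * (exp(sigma^2 t) - 1) = 4*(exp(16*t/9) - 1)*exp(7*t/2)/9.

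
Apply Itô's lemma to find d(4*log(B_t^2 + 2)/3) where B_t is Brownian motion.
d(4*log(B_t^2 + 2)/3) = (4*(2 - B_t^2)/(3*(B_t^2 + 2)^2)) dt + (8*B_t/(3*(B_t^2 + 2))) dB_t

Itô's formula for f(B_t) gives d f(B_t) = f'(B_t) dB_t + (1/2) f''(B_t) dt. Compute derivatives of f(x) = 4*log(x^2 + 2)/3:
  f'(x)  = 8*x/(3*(x^2 + 2))
  f''(x) = 8*(2 - x^2)/(3*(x^2 + 2)^2)
Substitute x = B_t and multiply the f'' term by 1/2:
  drift     = (1/2) * (8*(2 - x^2)/(3*(x^2 + 2)^2)) evaluated at B_t = 4*(2 - B_t^2)/(3*(B_t^2 + 2)^2)
  diffusion = (8*x/(3*(x^2 + 2))) evaluated at B_t = 8*B_t/(3*(B_t^2 + 2))
Therefore d(4*log(B_t^2 + 2)/3) = (4*(2 - B_t^2)/(3*(B_t^2 + 2)^2)) dt + (8*B_t/(3*(B_t^2 + 2))) dB_t.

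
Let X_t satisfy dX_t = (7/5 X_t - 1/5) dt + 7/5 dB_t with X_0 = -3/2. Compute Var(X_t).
Var(X_t) = 7*exp(14*t/5)/10 - 7/10

The variance V(t) = Var(X_t) satisfies V'(t) = 2 a V(t) + c^2 with V(0) = 0 (drift coefficient is linear in X, diffusion is constant). With a = 7/5, c = 7/5, the solution is
  V(t) = (c^2 / (2 a)) * (exp(2 a t) - 1)
       = ((7/5)^2 / (2*(7/5))) * (exp((14/5) t) - 1)
       = 7*exp(14*t/5)/10 - 7/10.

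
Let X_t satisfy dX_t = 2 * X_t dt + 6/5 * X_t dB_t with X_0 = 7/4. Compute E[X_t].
E[X_t] = 7*exp(2*t)/4

For GBM dX = mu X dt + sigma X dB with X_0 = x_0, apply Itô to Y = log X: dY = (mu - sigma^2/2) dt + sigma dB, so Y_t = log(x_0) + (mu - sigma^2/2) t + sigma B_t and hence X_t = x_0 * exp((mu - sigma^2/2) t + sigma B_t).
With mu = 2, sigma = 6/5, x_0 = 7/4, this gives:
  X_t = 7/4 * exp((32/25) * t + (6/5) * B_t).
Since sigma*B_t ~ Normal(0, sigma^2 t), E[exp(sigma*B_t)] = exp(sigma^2 t / 2); so E[X_t] = x_0 * exp((mu - sigma^2/2) t) * exp(sigma^2 t / 2) = x_0 * exp(mu t) = 7*exp(2*t)/4.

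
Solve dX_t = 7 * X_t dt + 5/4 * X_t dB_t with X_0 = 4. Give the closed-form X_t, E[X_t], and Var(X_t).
X_t = 4 * exp((199/32) t + (5/4) B_t); E[X_t] = 4*exp(7*t); Var(X_t) = 16*(exp(25*t/16) - 1)*exp(14*t)

For GBM dX = mu X dt + sigma X dB with X_0 = x_0, apply Itô to Y = log X: dY = (mu - sigma^2/2) dt + sigma dB, so Y_t = log(x_0) + (mu - sigma^2/2) t + sigma B_t and hence X_t = x_0 * exp((mu - sigma^2/2) t + sigma B_t).
With mu = 7, sigma = 5/4, x_0 = 4, this gives:
  X_t = 4 * exp((199/32) * t + (5/4) * B_t).
Since sigma*B_t ~ Normal(0, sigma^2 t), E[exp(sigma*B_t)] = exp(sigma^2 t / 2); so E[X_t] = x_0 * exp((mu - sigma^2/2) t) * exp(sigma^2 t / 2) = x_0 * exp(mu t) = 4*exp(7*t).
Var(X_t) = E[X_t^2] - (E[X_t])^2 = x_0^2 * exp(2 mu t) * (exp(sigma^2 t) - 1) = 16*(exp(25*t/16) - 1)*exp(14*t).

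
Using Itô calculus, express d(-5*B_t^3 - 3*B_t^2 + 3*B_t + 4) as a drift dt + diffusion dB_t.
d(-5*B_t^3 - 3*B_t^2 + 3*B_t + 4) = (-15*B_t - 3) dt + (-15*B_t^2 - 6*B_t + 3) dB_t

Itô's formula for f(B_t) gives d f(B_t) = f'(B_t) dB_t + (1/2) f''(B_t) dt. Compute derivatives of f(x) = -5*x^3 - 3*x^2 + 3*x + 4:
  f'(x)  = -15*x^2 - 6*x + 3
  f''(x) = -30*x - 6
Substitute x = B_t and multiply the f'' term by 1/2:
  drift     = (1/2) * (-30*x - 6) evaluated at B_t = -15*B_t - 3
  diffusion = (-15*x^2 - 6*x + 3) evaluated at B_t = -15*B_t^2 - 6*B_t + 3
Therefore d(-5*B_t^3 - 3*B_t^2 + 3*B_t + 4) = (-15*B_t - 3) dt + (-15*B_t^2 - 6*B_t + 3) dB_t.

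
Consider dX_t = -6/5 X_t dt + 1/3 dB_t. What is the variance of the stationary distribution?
lim Var(X_t) = 5/108

The OU SDE dX = -theta X dt + sigma dB admits the integrating factor exp(theta t): d(exp(theta t) X_t) = sigma exp(theta t) dB_t. Integrating from 0 to t gives X_t = x_0 * exp(-theta t) + sigma * int_0^t exp(-theta (t-s)) dB_s for any initial x_0. The Itô integral has variance (by the Itô isometry) sigma^2 * int_0^t exp(-2 theta (t - s)) ds = sigma^2 * (1 - exp(-2 theta t)) / (2 theta), independent of x_0.
With theta = 6/5, sigma = 1/3:
  Var(X_t) = (1/3)^2 * (1 - exp(-2*6/5 t)) / (2 * 6/5) = 5/108 - 5*exp(-12*t/5)/108.
As t -> infinity, exp(-2*6/5 t) -> 0, so the stationary variance is sigma^2 / (2 theta) = 5/108.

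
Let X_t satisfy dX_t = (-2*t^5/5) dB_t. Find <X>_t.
<X>_t = 4*t^11/275

For an Itô process dX_t = a(t) dt + b(t) dB_t, the quadratic variation is <X>_t = int_0^t b(s)^2 ds (the drift term does not contribute). Here b(s) = -2*s^5/5, so
  b(s)^2 = 4*s^10/25.
Integrating from 0 to t:
  <X>_t = int_0^t (4*s^10/25) ds = 4*t^11/275.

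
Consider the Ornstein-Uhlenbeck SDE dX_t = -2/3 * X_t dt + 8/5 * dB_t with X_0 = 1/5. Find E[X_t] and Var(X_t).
E[X_t] = exp(-2*t/3)/5; Var(X_t) = 48/25 - 48*exp(-4*t/3)/25

The OU SDE dX = -theta X dt + sigma dB admits the integrating factor exp(theta t): d(exp(theta t) X_t) = sigma exp(theta t) dB_t. Integrating from 0 to t:
  X_t = x_0 * exp(-theta t) + sigma * int_0^t exp(-theta (t-s)) dB_s.
The Itô integral has mean 0 and (by the Itô isometry) variance sigma^2 * int_0^t exp(-2 theta (t - s)) ds = sigma^2 * (1 - exp(-2 theta t)) / (2 theta).
With theta = 2/3, sigma = 8/5, x_0 = 1/5:
  E[X_t] = 1/5 * exp(-2/3 t) = exp(-2*t/3)/5
  Var(X_t) = (8/5)^2 * (1 - exp(-2*2/3 t)) / (2 * 2/3) = 48/25 - 48*exp(-4*t/3)/25.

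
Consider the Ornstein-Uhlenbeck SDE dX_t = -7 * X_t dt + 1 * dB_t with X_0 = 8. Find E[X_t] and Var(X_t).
E[X_t] = 8*exp(-7*t); Var(X_t) = 1/14 - exp(-14*t)/14

The OU SDE dX = -theta X dt + sigma dB admits the integrating factor exp(theta t): d(exp(theta t) X_t) = sigma exp(theta t) dB_t. Integrating from 0 to t:
  X_t = x_0 * exp(-theta t) + sigma * int_0^t exp(-theta (t-s)) dB_s.
The Itô integral has mean 0 and (by the Itô isometry) variance sigma^2 * int_0^t exp(-2 theta (t - s)) ds = sigma^2 * (1 - exp(-2 theta t)) / (2 theta).
With theta = 7, sigma = 1, x_0 = 8:
  E[X_t] = 8 * exp(-7 t) = 8*exp(-7*t)
  Var(X_t) = (1)^2 * (1 - exp(-2*7 t)) / (2 * 7) = 1/14 - exp(-14*t)/14.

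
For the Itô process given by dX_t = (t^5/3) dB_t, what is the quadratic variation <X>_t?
<X>_t = t^11/99

For an Itô process dX_t = a(t) dt + b(t) dB_t, the quadratic variation is <X>_t = int_0^t b(s)^2 ds (the drift term does not contribute). Here b(s) = s^5/3, so
  b(s)^2 = s^10/9.
Integrating from 0 to t:
  <X>_t = int_0^t (s^10/9) ds = t^11/99.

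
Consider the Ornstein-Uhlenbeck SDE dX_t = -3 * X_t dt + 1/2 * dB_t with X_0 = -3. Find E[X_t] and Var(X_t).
E[X_t] = -3*exp(-3*t); Var(X_t) = 1/24 - exp(-6*t)/24

The OU SDE dX = -theta X dt + sigma dB admits the integrating factor exp(theta t): d(exp(theta t) X_t) = sigma exp(theta t) dB_t. Integrating from 0 to t:
  X_t = x_0 * exp(-theta t) + sigma * int_0^t exp(-theta (t-s)) dB_s.
The Itô integral has mean 0 and (by the Itô isometry) variance sigma^2 * int_0^t exp(-2 theta (t - s)) ds = sigma^2 * (1 - exp(-2 theta t)) / (2 theta).
With theta = 3, sigma = 1/2, x_0 = -3:
  E[X_t] = -3 * exp(-3 t) = -3*exp(-3*t)
  Var(X_t) = (1/2)^2 * (1 - exp(-2*3 t)) / (2 * 3) = 1/24 - exp(-6*t)/24.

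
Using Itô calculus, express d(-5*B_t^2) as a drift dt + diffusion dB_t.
d(-5*B_t^2) = (-5) dt + (-10*B_t) dB_t

Itô's formula for f(B_t) gives d f(B_t) = f'(B_t) dB_t + (1/2) f''(B_t) dt. Compute derivatives of f(x) = -5*x^2:
  f'(x)  = -10*x
  f''(x) = -10
Substitute x = B_t and multiply the f'' term by 1/2:
  drift     = (1/2) * (-10) evaluated at B_t = -5
  diffusion = (-10*x) evaluated at B_t = -10*B_t
Therefore d(-5*B_t^2) = (-5) dt + (-10*B_t) dB_t.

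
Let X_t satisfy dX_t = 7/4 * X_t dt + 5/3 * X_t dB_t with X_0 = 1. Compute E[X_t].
E[X_t] = exp(7*t/4)

For GBM dX = mu X dt + sigma X dB with X_0 = x_0, apply Itô to Y = log X: dY = (mu - sigma^2/2) dt + sigma dB, so Y_t = log(x_0) + (mu - sigma^2/2) t + sigma B_t and hence X_t = x_0 * exp((mu - sigma^2/2) t + sigma B_t).
With mu = 7/4, sigma = 5/3, x_0 = 1, this gives:
  X_t = 1 * exp((13/36) * t + (5/3) * B_t).
Since sigma*B_t ~ Normal(0, sigma^2 t), E[exp(sigma*B_t)] = exp(sigma^2 t / 2); so E[X_t] = x_0 * exp((mu - sigma^2/2) t) * exp(sigma^2 t / 2) = x_0 * exp(mu t) = exp(7*t/4).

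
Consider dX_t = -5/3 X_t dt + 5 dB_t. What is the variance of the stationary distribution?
lim Var(X_t) = 15/2

The OU SDE dX = -theta X dt + sigma dB admits the integrating factor exp(theta t): d(exp(theta t) X_t) = sigma exp(theta t) dB_t. Integrating from 0 to t gives X_t = x_0 * exp(-theta t) + sigma * int_0^t exp(-theta (t-s)) dB_s for any initial x_0. The Itô integral has variance (by the Itô isometry) sigma^2 * int_0^t exp(-2 theta (t - s)) ds = sigma^2 * (1 - exp(-2 theta t)) / (2 theta), independent of x_0.
With theta = 5/3, sigma = 5:
  Var(X_t) = (5)^2 * (1 - exp(-2*5/3 t)) / (2 * 5/3) = 15/2 - 15*exp(-10*t/3)/2.
As t -> infinity, exp(-2*5/3 t) -> 0, so the stationary variance is sigma^2 / (2 theta) = 15/2.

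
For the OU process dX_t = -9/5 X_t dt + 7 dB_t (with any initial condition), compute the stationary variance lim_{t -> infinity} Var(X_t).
lim Var(X_t) = 245/18

The OU SDE dX = -theta X dt + sigma dB admits the integrating factor exp(theta t): d(exp(theta t) X_t) = sigma exp(theta t) dB_t. Integrating from 0 to t gives X_t = x_0 * exp(-theta t) + sigma * int_0^t exp(-theta (t-s)) dB_s for any initial x_0. The Itô integral has variance (by the Itô isometry) sigma^2 * int_0^t exp(-2 theta (t - s)) ds = sigma^2 * (1 - exp(-2 theta t)) / (2 theta), independent of x_0.
With theta = 9/5, sigma = 7:
  Var(X_t) = (7)^2 * (1 - exp(-2*9/5 t)) / (2 * 9/5) = 245/18 - 245*exp(-18*t/5)/18.
As t -> infinity, exp(-2*9/5 t) -> 0, so the stationary variance is sigma^2 / (2 theta) = 245/18.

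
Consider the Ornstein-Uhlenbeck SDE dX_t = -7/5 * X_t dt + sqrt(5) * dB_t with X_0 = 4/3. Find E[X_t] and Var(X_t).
E[X_t] = 4*exp(-7*t/5)/3; Var(X_t) = 25/14 - 25*exp(-14*t/5)/14

The OU SDE dX = -theta X dt + sigma dB admits the integrating factor exp(theta t): d(exp(theta t) X_t) = sigma exp(theta t) dB_t. Integrating from 0 to t:
  X_t = x_0 * exp(-theta t) + sigma * int_0^t exp(-theta (t-s)) dB_s.
The Itô integral has mean 0 and (by the Itô isometry) variance sigma^2 * int_0^t exp(-2 theta (t - s)) ds = sigma^2 * (1 - exp(-2 theta t)) / (2 theta).
With theta = 7/5, sigma = sqrt(5), x_0 = 4/3:
  E[X_t] = 4/3 * exp(-7/5 t) = 4*exp(-7*t/5)/3
  Var(X_t) = (sqrt(5))^2 * (1 - exp(-2*7/5 t)) / (2 * 7/5) = 25/14 - 25*exp(-14*t/5)/14.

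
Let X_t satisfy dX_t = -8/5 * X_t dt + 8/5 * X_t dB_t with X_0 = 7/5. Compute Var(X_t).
Var(X_t) = (49*exp(64*t/25) - 49)*exp(-16*t/5)/25

For GBM dX = mu X dt + sigma X dB with X_0 = x_0, apply Itô to Y = log X: dY = (mu - sigma^2/2) dt + sigma dB, so Y_t = log(x_0) + (mu - sigma^2/2) t + sigma B_t and hence X_t = x_0 * exp((mu - sigma^2/2) t + sigma B_t).
With mu = -8/5, sigma = 8/5, x_0 = 7/5, this gives:
  X_t = 7/5 * exp((-72/25) * t + (8/5) * B_t).
Since sigma*B_t ~ Normal(0, sigma^2 t), E[exp(sigma*B_t)] = exp(sigma^2 t / 2); so E[X_t] = x_0 * exp((mu - sigma^2/2) t) * exp(sigma^2 t / 2) = x_0 * exp(mu t) = 7*exp(-8*t/5)/5.
Var(X_t) = E[X_t^2] - (E[X_t])^2 = x_0^2 * exp(2 mu t) * (exp(sigma^2 t) - 1) = (49*exp(64*t/25) - 49)*exp(-16*t/5)/25.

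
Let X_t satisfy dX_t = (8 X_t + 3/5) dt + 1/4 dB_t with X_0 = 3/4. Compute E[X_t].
E[X_t] = 33*exp(8*t)/40 - 3/40

Taking expectations and using E[dB_t] = 0, the mean m(t) = E[X_t] satisfies the ODE m'(t) = a m(t) + b with m(0) = x_0. With a = 8, b = 3/5, x_0 = 3/4, the solution is
  m(t) = x_0 * exp(a t) + (b/a) * (exp(a t) - 1)
       = (3/4) * exp(8 t) + ((3/5)/8) * (exp(8 t) - 1)
       = 33*exp(8*t)/40 - 3/40.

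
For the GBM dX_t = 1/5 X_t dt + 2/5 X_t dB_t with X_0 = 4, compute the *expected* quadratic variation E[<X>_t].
E[<X>_t] = 32*exp(14*t/25)/7 - 32/7

<X>_t = int_0^t ((2/5) * X_s)^2 ds. Taking expectation inside the integral: E[<X>_t] = (2/5)^2 * int_0^t E[X_s^2] ds. For GBM, E[X_s^2] = x_0^2 * exp((2 mu + sigma^2) s). Integrating:
  E[<X>_t] = (2/5)^2 * 4^2 * (exp((2*(1/5) + (2/5)^2) t) - 1) / (2*(1/5) + (2/5)^2)
           = (2/5)^2 * 4^2 * (exp((14/25) t) - 1) / (14/25) = 32*exp(14*t/25)/7 - 32/7.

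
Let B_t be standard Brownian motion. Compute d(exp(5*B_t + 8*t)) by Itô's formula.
d(exp(5*B_t + 8*t)) = (41*exp(5*B_t + 8*t)/2) dt + (5*exp(5*B_t + 8*t)) dB_t

Itô's formula for f(t, x): d f(t, B_t) = (f_t + (1/2) f_xx) dt + f_x dB_t. Compute partials of f(t, x) = exp(8*t + 5*x):
  f_t(t,x)  = 8*exp(8*t + 5*x)
  f_x(t,x)  = 5*exp(8*t + 5*x)
  f_xx(t,x) = 25*exp(8*t + 5*x)
Assemble drift = f_t + (1/2) f_xx = 41*exp(8*t + 5*x)/2 and diffusion = f_x = 5*exp(8*t + 5*x). Substituting x = B_t:
  d(exp(5*B_t + 8*t)) = (41*exp(5*B_t + 8*t)/2) dt + (5*exp(5*B_t + 8*t)) dB_t.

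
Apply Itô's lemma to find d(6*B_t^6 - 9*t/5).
d(6*B_t^6 - 9*t/5) = (90*B_t^4 - 9/5) dt + (36*B_t^5) dB_t

Itô's formula for f(t, x): d f(t, B_t) = (f_t + (1/2) f_xx) dt + f_x dB_t. Compute partials of f(t, x) = -9*t/5 + 6*x^6:
  f_t(t,x)  = -9/5
  f_x(t,x)  = 36*x^5
  f_xx(t,x) = 180*x^4
Assemble drift = f_t + (1/2) f_xx = 90*x^4 - 9/5 and diffusion = f_x = 36*x^5. Substituting x = B_t:
  d(6*B_t^6 - 9*t/5) = (90*B_t^4 - 9/5) dt + (36*B_t^5) dB_t.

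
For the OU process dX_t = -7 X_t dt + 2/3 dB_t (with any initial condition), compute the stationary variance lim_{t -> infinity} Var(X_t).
lim Var(X_t) = 2/63

The OU SDE dX = -theta X dt + sigma dB admits the integrating factor exp(theta t): d(exp(theta t) X_t) = sigma exp(theta t) dB_t. Integrating from 0 to t gives X_t = x_0 * exp(-theta t) + sigma * int_0^t exp(-theta (t-s)) dB_s for any initial x_0. The Itô integral has variance (by the Itô isometry) sigma^2 * int_0^t exp(-2 theta (t - s)) ds = sigma^2 * (1 - exp(-2 theta t)) / (2 theta), independent of x_0.
With theta = 7, sigma = 2/3:
  Var(X_t) = (2/3)^2 * (1 - exp(-2*7 t)) / (2 * 7) = 2/63 - 2*exp(-14*t)/63.
As t -> infinity, exp(-2*7 t) -> 0, so the stationary variance is sigma^2 / (2 theta) = 2/63.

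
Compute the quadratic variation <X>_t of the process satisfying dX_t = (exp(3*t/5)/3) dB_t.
<X>_t = 5*exp(6*t/5)/54 - 5/54

For an Itô process dX_t = a(t) dt + b(t) dB_t, the quadratic variation is <X>_t = int_0^t b(s)^2 ds (the drift term does not contribute). Here b(s) = exp(3*s/5)/3, so
  b(s)^2 = exp(6*s/5)/9.
Integrating from 0 to t:
  <X>_t = int_0^t (exp(6*s/5)/9) ds = 5*exp(6*t/5)/54 - 5/54.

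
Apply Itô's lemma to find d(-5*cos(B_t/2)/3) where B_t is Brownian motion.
d(-5*cos(B_t/2)/3) = (5*cos(B_t/2)/24) dt + (5*sin(B_t/2)/6) dB_t

Itô's formula for f(B_t) gives d f(B_t) = f'(B_t) dB_t + (1/2) f''(B_t) dt. Compute derivatives of f(x) = -5*cos(x/2)/3:
  f'(x)  = 5*sin(x/2)/6
  f''(x) = 5*cos(x/2)/12
Substitute x = B_t and multiply the f'' term by 1/2:
  drift     = (1/2) * (5*cos(x/2)/12) evaluated at B_t = 5*cos(B_t/2)/24
  diffusion = (5*sin(x/2)/6) evaluated at B_t = 5*sin(B_t/2)/6
Therefore d(-5*cos(B_t/2)/3) = (5*cos(B_t/2)/24) dt + (5*sin(B_t/2)/6) dB_t.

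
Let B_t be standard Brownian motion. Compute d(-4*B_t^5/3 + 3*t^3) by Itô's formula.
d(-4*B_t^5/3 + 3*t^3) = (-40*B_t^3/3 + 9*t^2) dt + (-20*B_t^4/3) dB_t

Itô's formula for f(t, x): d f(t, B_t) = (f_t + (1/2) f_xx) dt + f_x dB_t. Compute partials of f(t, x) = 3*t^3 - 4*x^5/3:
  f_t(t,x)  = 9*t^2
  f_x(t,x)  = -20*x^4/3
  f_xx(t,x) = -80*x^3/3
Assemble drift = f_t + (1/2) f_xx = 9*t^2 - 40*x^3/3 and diffusion = f_x = -20*x^4/3. Substituting x = B_t:
  d(-4*B_t^5/3 + 3*t^3) = (-40*B_t^3/3 + 9*t^2) dt + (-20*B_t^4/3) dB_t.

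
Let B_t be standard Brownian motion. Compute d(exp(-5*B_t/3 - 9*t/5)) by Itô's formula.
d(exp(-5*B_t/3 - 9*t/5)) = (-37*exp(-5*B_t/3 - 9*t/5)/90) dt + (-5*exp(-5*B_t/3 - 9*t/5)/3) dB_t

Itô's formula for f(t, x): d f(t, B_t) = (f_t + (1/2) f_xx) dt + f_x dB_t. Compute partials of f(t, x) = exp(-9*t/5 - 5*x/3):
  f_t(t,x)  = -9*exp(-9*t/5 - 5*x/3)/5
  f_x(t,x)  = -5*exp(-9*t/5 - 5*x/3)/3
  f_xx(t,x) = 25*exp(-9*t/5 - 5*x/3)/9
Assemble drift = f_t + (1/2) f_xx = -37*exp(-9*t/5 - 5*x/3)/90 and diffusion = f_x = -5*exp(-9*t/5 - 5*x/3)/3. Substituting x = B_t:
  d(exp(-5*B_t/3 - 9*t/5)) = (-37*exp(-5*B_t/3 - 9*t/5)/90) dt + (-5*exp(-5*B_t/3 - 9*t/5)/3) dB_t.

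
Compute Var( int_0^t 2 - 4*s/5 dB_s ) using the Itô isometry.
Var = 4*t*(4*t^2 - 30*t + 75)/75

The Itô integral of a deterministic integrand f(s) has mean 0 because each increment f(s) * (B_{s+ds} - B_s) has mean 0. By the Itô isometry:
  Var( int_0^t f(s) dB_s ) = E[ (int_0^t f(s) dB_s)^2 ] = int_0^t f(s)^2 ds.
Here f(s) = 2 - 4*s/5, so f(s)^2 = 4*(2*s - 5)^2/25. Integrate:
  int_0^t (4*(2*s - 5)^2/25) ds = 4*t*(4*t^2 - 30*t + 75)/75.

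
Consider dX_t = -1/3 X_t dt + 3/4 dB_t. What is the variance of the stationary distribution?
lim Var(X_t) = 27/32

The OU SDE dX = -theta X dt + sigma dB admits the integrating factor exp(theta t): d(exp(theta t) X_t) = sigma exp(theta t) dB_t. Integrating from 0 to t gives X_t = x_0 * exp(-theta t) + sigma * int_0^t exp(-theta (t-s)) dB_s for any initial x_0. The Itô integral has variance (by the Itô isometry) sigma^2 * int_0^t exp(-2 theta (t - s)) ds = sigma^2 * (1 - exp(-2 theta t)) / (2 theta), independent of x_0.
With theta = 1/3, sigma = 3/4:
  Var(X_t) = (3/4)^2 * (1 - exp(-2*1/3 t)) / (2 * 1/3) = 27/32 - 27*exp(-2*t/3)/32.
As t -> infinity, exp(-2*1/3 t) -> 0, so the stationary variance is sigma^2 / (2 theta) = 27/32.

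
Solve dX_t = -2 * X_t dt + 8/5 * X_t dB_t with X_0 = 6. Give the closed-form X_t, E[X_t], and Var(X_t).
X_t = 6 * exp((-82/25) t + (8/5) B_t); E[X_t] = 6*exp(-2*t); Var(X_t) = (36*exp(64*t/25) - 36)*exp(-4*t)

For GBM dX = mu X dt + sigma X dB with X_0 = x_0, apply Itô to Y = log X: dY = (mu - sigma^2/2) dt + sigma dB, so Y_t = log(x_0) + (mu - sigma^2/2) t + sigma B_t and hence X_t = x_0 * exp((mu - sigma^2/2) t + sigma B_t).
With mu = -2, sigma = 8/5, x_0 = 6, this gives:
  X_t = 6 * exp((-82/25) * t + (8/5) * B_t).
Since sigma*B_t ~ Normal(0, sigma^2 t), E[exp(sigma*B_t)] = exp(sigma^2 t / 2); so E[X_t] = x_0 * exp((mu - sigma^2/2) t) * exp(sigma^2 t / 2) = x_0 * exp(mu t) = 6*exp(-2*t).
Var(X_t) = E[X_t^2] - (E[X_t])^2 = x_0^2 * exp(2 mu t) * (exp(sigma^2 t) - 1) = (36*exp(64*t/25) - 36)*exp(-4*t).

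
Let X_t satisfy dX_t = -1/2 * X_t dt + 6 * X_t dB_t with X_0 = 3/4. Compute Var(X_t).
Var(X_t) = (9*exp(36*t) - 9)*exp(-t)/16

For GBM dX = mu X dt + sigma X dB with X_0 = x_0, apply Itô to Y = log X: dY = (mu - sigma^2/2) dt + sigma dB, so Y_t = log(x_0) + (mu - sigma^2/2) t + sigma B_t and hence X_t = x_0 * exp((mu - sigma^2/2) t + sigma B_t).
With mu = -1/2, sigma = 6, x_0 = 3/4, this gives:
  X_t = 3/4 * exp((-37/2) * t + (6) * B_t).
Since sigma*B_t ~ Normal(0, sigma^2 t), E[exp(sigma*B_t)] = exp(sigma^2 t / 2); so E[X_t] = x_0 * exp((mu - sigma^2/2) t) * exp(sigma^2 t / 2) = x_0 * exp(mu t) = 3*exp(-t/2)/4.
Var(X_t) = E[X_t^2] - (E[X_t])^2 = x_0^2 * exp(2 mu t) * (exp(sigma^2 t) - 1) = (9*exp(36*t) - 9)*exp(-t)/16.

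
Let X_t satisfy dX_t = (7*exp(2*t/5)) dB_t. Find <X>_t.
<X>_t = 245*exp(4*t/5)/4 - 245/4

For an Itô process dX_t = a(t) dt + b(t) dB_t, the quadratic variation is <X>_t = int_0^t b(s)^2 ds (the drift term does not contribute). Here b(s) = 7*exp(2*s/5), so
  b(s)^2 = 49*exp(4*s/5).
Integrating from 0 to t:
  <X>_t = int_0^t (49*exp(4*s/5)) ds = 245*exp(4*t/5)/4 - 245/4.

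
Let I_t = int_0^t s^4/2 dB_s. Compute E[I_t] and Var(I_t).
E[I_t] = 0; Var(I_t) = t^9/36

The Itô integral of a deterministic integrand f(s) has mean 0 because each increment f(s) * (B_{s+ds} - B_s) has mean 0. By the Itô isometry:
  Var( int_0^t f(s) dB_s ) = E[ (int_0^t f(s) dB_s)^2 ] = int_0^t f(s)^2 ds.
Here f(s) = s^4/2, so f(s)^2 = s^8/4. Integrate:
  int_0^t (s^8/4) ds = t^9/36.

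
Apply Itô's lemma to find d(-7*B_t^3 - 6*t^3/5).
d(-7*B_t^3 - 6*t^3/5) = (-21*B_t - 18*t^2/5) dt + (-21*B_t^2) dB_t

Itô's formula for f(t, x): d f(t, B_t) = (f_t + (1/2) f_xx) dt + f_x dB_t. Compute partials of f(t, x) = -6*t^3/5 - 7*x^3:
  f_t(t,x)  = -18*t^2/5
  f_x(t,x)  = -21*x^2
  f_xx(t,x) = -42*x
Assemble drift = f_t + (1/2) f_xx = -18*t^2/5 - 21*x and diffusion = f_x = -21*x^2. Substituting x = B_t:
  d(-7*B_t^3 - 6*t^3/5) = (-21*B_t - 18*t^2/5) dt + (-21*B_t^2) dB_t.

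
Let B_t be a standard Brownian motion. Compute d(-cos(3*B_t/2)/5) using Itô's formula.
d(-cos(3*B_t/2)/5) = (9*cos(3*B_t/2)/40) dt + (3*sin(3*B_t/2)/10) dB_t

Itô's formula for f(B_t) gives d f(B_t) = f'(B_t) dB_t + (1/2) f''(B_t) dt. Compute derivatives of f(x) = -cos(3*x/2)/5:
  f'(x)  = 3*sin(3*x/2)/10
  f''(x) = 9*cos(3*x/2)/20
Substitute x = B_t and multiply the f'' term by 1/2:
  drift     = (1/2) * (9*cos(3*x/2)/20) evaluated at B_t = 9*cos(3*B_t/2)/40
  diffusion = (3*sin(3*x/2)/10) evaluated at B_t = 3*sin(3*B_t/2)/10
Therefore d(-cos(3*B_t/2)/5) = (9*cos(3*B_t/2)/40) dt + (3*sin(3*B_t/2)/10) dB_t.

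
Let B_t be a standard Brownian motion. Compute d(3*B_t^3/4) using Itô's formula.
d(3*B_t^3/4) = (9*B_t/4) dt + (9*B_t^2/4) dB_t

Itô's formula for f(B_t) gives d f(B_t) = f'(B_t) dB_t + (1/2) f''(B_t) dt. Compute derivatives of f(x) = 3*x^3/4:
  f'(x)  = 9*x^2/4
  f''(x) = 9*x/2
Substitute x = B_t and multiply the f'' term by 1/2:
  drift     = (1/2) * (9*x/2) evaluated at B_t = 9*B_t/4
  diffusion = (9*x^2/4) evaluated at B_t = 9*B_t^2/4
Therefore d(3*B_t^3/4) = (9*B_t/4) dt + (9*B_t^2/4) dB_t.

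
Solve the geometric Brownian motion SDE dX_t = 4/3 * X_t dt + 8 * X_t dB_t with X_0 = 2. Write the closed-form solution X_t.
X_t = 2 * exp((-92/3) * t + (8) * B_t)

For GBM dX = mu X dt + sigma X dB with X_0 = x_0, apply Itô to Y = log X: dY = (mu - sigma^2/2) dt + sigma dB, so Y_t = log(x_0) + (mu - sigma^2/2) t + sigma B_t and hence X_t = x_0 * exp((mu - sigma^2/2) t + sigma B_t).
With mu = 4/3, sigma = 8, x_0 = 2, this gives:
  X_t = 2 * exp((-92/3) * t + (8) * B_t).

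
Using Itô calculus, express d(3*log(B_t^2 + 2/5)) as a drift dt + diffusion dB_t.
d(3*log(B_t^2 + 2/5)) = (15*(2 - 5*B_t^2)/(5*B_t^2 + 2)^2) dt + (30*B_t/(5*B_t^2 + 2)) dB_t

Itô's formula for f(B_t) gives d f(B_t) = f'(B_t) dB_t + (1/2) f''(B_t) dt. Compute derivatives of f(x) = 3*log(x^2 + 2/5):
  f'(x)  = 30*x/(5*x^2 + 2)
  f''(x) = 30*(2 - 5*x^2)/(5*x^2 + 2)^2
Substitute x = B_t and multiply the f'' term by 1/2:
  drift     = (1/2) * (30*(2 - 5*x^2)/(5*x^2 + 2)^2) evaluated at B_t = 15*(2 - 5*B_t^2)/(5*B_t^2 + 2)^2
  diffusion = (30*x/(5*x^2 + 2)) evaluated at B_t = 30*B_t/(5*B_t^2 + 2)
Therefore d(3*log(B_t^2 + 2/5)) = (15*(2 - 5*B_t^2)/(5*B_t^2 + 2)^2) dt + (30*B_t/(5*B_t^2 + 2)) dB_t.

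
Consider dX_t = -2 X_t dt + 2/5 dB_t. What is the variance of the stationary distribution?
lim Var(X_t) = 1/25

The OU SDE dX = -theta X dt + sigma dB admits the integrating factor exp(theta t): d(exp(theta t) X_t) = sigma exp(theta t) dB_t. Integrating from 0 to t gives X_t = x_0 * exp(-theta t) + sigma * int_0^t exp(-theta (t-s)) dB_s for any initial x_0. The Itô integral has variance (by the Itô isometry) sigma^2 * int_0^t exp(-2 theta (t - s)) ds = sigma^2 * (1 - exp(-2 theta t)) / (2 theta), independent of x_0.
With theta = 2, sigma = 2/5:
  Var(X_t) = (2/5)^2 * (1 - exp(-2*2 t)) / (2 * 2) = 1/25 - exp(-4*t)/25.
As t -> infinity, exp(-2*2 t) -> 0, so the stationary variance is sigma^2 / (2 theta) = 1/25.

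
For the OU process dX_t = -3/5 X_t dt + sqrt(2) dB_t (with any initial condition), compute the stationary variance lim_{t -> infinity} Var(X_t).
lim Var(X_t) = 5/3

The OU SDE dX = -theta X dt + sigma dB admits the integrating factor exp(theta t): d(exp(theta t) X_t) = sigma exp(theta t) dB_t. Integrating from 0 to t gives X_t = x_0 * exp(-theta t) + sigma * int_0^t exp(-theta (t-s)) dB_s for any initial x_0. The Itô integral has variance (by the Itô isometry) sigma^2 * int_0^t exp(-2 theta (t - s)) ds = sigma^2 * (1 - exp(-2 theta t)) / (2 theta), independent of x_0.
With theta = 3/5, sigma = sqrt(2):
  Var(X_t) = (sqrt(2))^2 * (1 - exp(-2*3/5 t)) / (2 * 3/5) = 5/3 - 5*exp(-6*t/5)/3.
As t -> infinity, exp(-2*3/5 t) -> 0, so the stationary variance is sigma^2 / (2 theta) = 5/3.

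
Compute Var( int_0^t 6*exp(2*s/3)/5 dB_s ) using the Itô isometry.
Var = 27*exp(4*t/3)/25 - 27/25

The Itô integral of a deterministic integrand f(s) has mean 0 because each increment f(s) * (B_{s+ds} - B_s) has mean 0. By the Itô isometry:
  Var( int_0^t f(s) dB_s ) = E[ (int_0^t f(s) dB_s)^2 ] = int_0^t f(s)^2 ds.
Here f(s) = 6*exp(2*s/3)/5, so f(s)^2 = 36*exp(4*s/3)/25. Integrate:
  int_0^t (36*exp(4*s/3)/25) ds = 27*exp(4*t/3)/25 - 27/25.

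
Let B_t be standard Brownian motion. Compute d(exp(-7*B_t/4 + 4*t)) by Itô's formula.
d(exp(-7*B_t/4 + 4*t)) = (177*exp(-7*B_t/4 + 4*t)/32) dt + (-7*exp(-7*B_t/4 + 4*t)/4) dB_t

Itô's formula for f(t, x): d f(t, B_t) = (f_t + (1/2) f_xx) dt + f_x dB_t. Compute partials of f(t, x) = exp(4*t - 7*x/4):
  f_t(t,x)  = 4*exp(4*t - 7*x/4)
  f_x(t,x)  = -7*exp(4*t - 7*x/4)/4
  f_xx(t,x) = 49*exp(4*t - 7*x/4)/16
Assemble drift = f_t + (1/2) f_xx = 177*exp(4*t - 7*x/4)/32 and diffusion = f_x = -7*exp(4*t - 7*x/4)/4. Substituting x = B_t:
  d(exp(-7*B_t/4 + 4*t)) = (177*exp(-7*B_t/4 + 4*t)/32) dt + (-7*exp(-7*B_t/4 + 4*t)/4) dB_t.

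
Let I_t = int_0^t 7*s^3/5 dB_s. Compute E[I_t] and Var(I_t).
E[I_t] = 0; Var(I_t) = 7*t^7/25

The Itô integral of a deterministic integrand f(s) has mean 0 because each increment f(s) * (B_{s+ds} - B_s) has mean 0. By the Itô isometry:
  Var( int_0^t f(s) dB_s ) = E[ (int_0^t f(s) dB_s)^2 ] = int_0^t f(s)^2 ds.
Here f(s) = 7*s^3/5, so f(s)^2 = 49*s^6/25. Integrate:
  int_0^t (49*s^6/25) ds = 7*t^7/25.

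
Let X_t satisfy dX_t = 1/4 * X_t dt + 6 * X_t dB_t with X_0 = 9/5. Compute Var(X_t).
Var(X_t) = 81*(exp(36*t) - 1)*exp(t/2)/25

For GBM dX = mu X dt + sigma X dB with X_0 = x_0, apply Itô to Y = log X: dY = (mu - sigma^2/2) dt + sigma dB, so Y_t = log(x_0) + (mu - sigma^2/2) t + sigma B_t and hence X_t = x_0 * exp((mu - sigma^2/2) t + sigma B_t).
With mu = 1/4, sigma = 6, x_0 = 9/5, this gives:
  X_t = 9/5 * exp((-71/4) * t + (6) * B_t).
Since sigma*B_t ~ Normal(0, sigma^2 t), E[exp(sigma*B_t)] = exp(sigma^2 t / 2); so E[X_t] = x_0 * exp((mu - sigma^2/2) t) * exp(sigma^2 t / 2) = x_0 * exp(mu t) = 9*exp(t/4)/5.
Var(X_t) = E[X_t^2] - (E[X_t])^2 = x_0^2 * exp(2 mu t) * (exp(sigma^2 t) - 1) = 81*(exp(36*t) - 1)*exp(t/2)/25.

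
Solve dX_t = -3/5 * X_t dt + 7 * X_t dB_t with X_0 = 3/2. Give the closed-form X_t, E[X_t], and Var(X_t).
X_t = 3/2 * exp((-251/10) t + (7) B_t); E[X_t] = 3*exp(-3*t/5)/2; Var(X_t) = (9*exp(49*t) - 9)*exp(-6*t/5)/4

For GBM dX = mu X dt + sigma X dB with X_0 = x_0, apply Itô to Y = log X: dY = (mu - sigma^2/2) dt + sigma dB, so Y_t = log(x_0) + (mu - sigma^2/2) t + sigma B_t and hence X_t = x_0 * exp((mu - sigma^2/2) t + sigma B_t).
With mu = -3/5, sigma = 7, x_0 = 3/2, this gives:
  X_t = 3/2 * exp((-251/10) * t + (7) * B_t).
Since sigma*B_t ~ Normal(0, sigma^2 t), E[exp(sigma*B_t)] = exp(sigma^2 t / 2); so E[X_t] = x_0 * exp((mu - sigma^2/2) t) * exp(sigma^2 t / 2) = x_0 * exp(mu t) = 3*exp(-3*t/5)/2.
Var(X_t) = E[X_t^2] - (E[X_t])^2 = x_0^2 * exp(2 mu t) * (exp(sigma^2 t) - 1) = (9*exp(49*t) - 9)*exp(-6*t/5)/4.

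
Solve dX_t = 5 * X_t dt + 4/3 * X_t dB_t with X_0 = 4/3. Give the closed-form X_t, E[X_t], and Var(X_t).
X_t = 4/3 * exp((37/9) t + (4/3) B_t); E[X_t] = 4*exp(5*t)/3; Var(X_t) = 16*(exp(16*t/9) - 1)*exp(10*t)/9

For GBM dX = mu X dt + sigma X dB with X_0 = x_0, apply Itô to Y = log X: dY = (mu - sigma^2/2) dt + sigma dB, so Y_t = log(x_0) + (mu - sigma^2/2) t + sigma B_t and hence X_t = x_0 * exp((mu - sigma^2/2) t + sigma B_t).
With mu = 5, sigma = 4/3, x_0 = 4/3, this gives:
  X_t = 4/3 * exp((37/9) * t + (4/3) * B_t).
Since sigma*B_t ~ Normal(0, sigma^2 t), E[exp(sigma*B_t)] = exp(sigma^2 t / 2); so E[X_t] = x_0 * exp((mu - sigma^2/2) t) * exp(sigma^2 t / 2) = x_0 * exp(mu t) = 4*exp(5*t)/3.
Var(X_t) = E[X_t^2] - (E[X_t])^2 = x_0^2 * exp(2 mu t) * (exp(sigma^2 t) - 1) = 16*(exp(16*t/9) - 1)*exp(10*t)/9.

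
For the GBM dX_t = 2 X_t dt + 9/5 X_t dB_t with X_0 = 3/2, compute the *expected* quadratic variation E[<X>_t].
E[<X>_t] = 729*exp(181*t/25)/724 - 729/724

<X>_t = int_0^t ((9/5) * X_s)^2 ds. Taking expectation inside the integral: E[<X>_t] = (9/5)^2 * int_0^t E[X_s^2] ds. For GBM, E[X_s^2] = x_0^2 * exp((2 mu + sigma^2) s). Integrating:
  E[<X>_t] = (9/5)^2 * (3/2)^2 * (exp((2*2 + (9/5)^2) t) - 1) / (2*2 + (9/5)^2)
           = (9/5)^2 * (3/2)^2 * (exp((181/25) t) - 1) / (181/25) = 729*exp(181*t/25)/724 - 729/724.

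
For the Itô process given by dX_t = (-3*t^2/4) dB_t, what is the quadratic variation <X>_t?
<X>_t = 9*t^5/80

For an Itô process dX_t = a(t) dt + b(t) dB_t, the quadratic variation is <X>_t = int_0^t b(s)^2 ds (the drift term does not contribute). Here b(s) = -3*s^2/4, so
  b(s)^2 = 9*s^4/16.
Integrating from 0 to t:
  <X>_t = int_0^t (9*s^4/16) ds = 9*t^5/80.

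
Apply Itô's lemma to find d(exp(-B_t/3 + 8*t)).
d(exp(-B_t/3 + 8*t)) = (145*exp(-B_t/3 + 8*t)/18) dt + (-exp(-B_t/3 + 8*t)/3) dB_t

Itô's formula for f(t, x): d f(t, B_t) = (f_t + (1/2) f_xx) dt + f_x dB_t. Compute partials of f(t, x) = exp(8*t - x/3):
  f_t(t,x)  = 8*exp(8*t - x/3)
  f_x(t,x)  = -exp(8*t - x/3)/3
  f_xx(t,x) = exp(8*t - x/3)/9
Assemble drift = f_t + (1/2) f_xx = 145*exp(8*t - x/3)/18 and diffusion = f_x = -exp(8*t - x/3)/3. Substituting x = B_t:
  d(exp(-B_t/3 + 8*t)) = (145*exp(-B_t/3 + 8*t)/18) dt + (-exp(-B_t/3 + 8*t)/3) dB_t.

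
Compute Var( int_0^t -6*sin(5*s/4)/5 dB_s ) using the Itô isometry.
Var = 18*t/25 - 36*sin(5*t/2)/125

The Itô integral of a deterministic integrand f(s) has mean 0 because each increment f(s) * (B_{s+ds} - B_s) has mean 0. By the Itô isometry:
  Var( int_0^t f(s) dB_s ) = E[ (int_0^t f(s) dB_s)^2 ] = int_0^t f(s)^2 ds.
Here f(s) = -6*sin(5*s/4)/5, so f(s)^2 = 36*sin(5*s/4)^2/25. Integrate:
  int_0^t (36*sin(5*s/4)^2/25) ds = 18*t/25 - 36*sin(5*t/2)/125.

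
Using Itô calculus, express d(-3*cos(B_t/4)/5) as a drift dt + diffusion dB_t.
d(-3*cos(B_t/4)/5) = (3*cos(B_t/4)/160) dt + (3*sin(B_t/4)/20) dB_t

Itô's formula for f(B_t) gives d f(B_t) = f'(B_t) dB_t + (1/2) f''(B_t) dt. Compute derivatives of f(x) = -3*cos(x/4)/5:
  f'(x)  = 3*sin(x/4)/20
  f''(x) = 3*cos(x/4)/80
Substitute x = B_t and multiply the f'' term by 1/2:
  drift     = (1/2) * (3*cos(x/4)/80) evaluated at B_t = 3*cos(B_t/4)/160
  diffusion = (3*sin(x/4)/20) evaluated at B_t = 3*sin(B_t/4)/20
Therefore d(-3*cos(B_t/4)/5) = (3*cos(B_t/4)/160) dt + (3*sin(B_t/4)/20) dB_t.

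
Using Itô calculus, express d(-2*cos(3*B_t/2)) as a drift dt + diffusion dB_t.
d(-2*cos(3*B_t/2)) = (9*cos(3*B_t/2)/4) dt + (3*sin(3*B_t/2)) dB_t

Itô's formula for f(B_t) gives d f(B_t) = f'(B_t) dB_t + (1/2) f''(B_t) dt. Compute derivatives of f(x) = -2*cos(3*x/2):
  f'(x)  = 3*sin(3*x/2)
  f''(x) = 9*cos(3*x/2)/2
Substitute x = B_t and multiply the f'' term by 1/2:
  drift     = (1/2) * (9*cos(3*x/2)/2) evaluated at B_t = 9*cos(3*B_t/2)/4
  diffusion = (3*sin(3*x/2)) evaluated at B_t = 3*sin(3*B_t/2)
Therefore d(-2*cos(3*B_t/2)) = (9*cos(3*B_t/2)/4) dt + (3*sin(3*B_t/2)) dB_t.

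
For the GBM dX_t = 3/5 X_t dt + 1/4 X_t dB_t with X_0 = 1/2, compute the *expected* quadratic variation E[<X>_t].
E[<X>_t] = 5*exp(101*t/80)/404 - 5/404

<X>_t = int_0^t ((1/4) * X_s)^2 ds. Taking expectation inside the integral: E[<X>_t] = (1/4)^2 * int_0^t E[X_s^2] ds. For GBM, E[X_s^2] = x_0^2 * exp((2 mu + sigma^2) s). Integrating:
  E[<X>_t] = (1/4)^2 * (1/2)^2 * (exp((2*(3/5) + (1/4)^2) t) - 1) / (2*(3/5) + (1/4)^2)
           = (1/4)^2 * (1/2)^2 * (exp((101/80) t) - 1) / (101/80) = 5*exp(101*t/80)/404 - 5/404.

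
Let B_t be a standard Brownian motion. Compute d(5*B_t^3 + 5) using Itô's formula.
d(5*B_t^3 + 5) = (15*B_t) dt + (15*B_t^2) dB_t

Itô's formula for f(B_t) gives d f(B_t) = f'(B_t) dB_t + (1/2) f''(B_t) dt. Compute derivatives of f(x) = 5*x^3 + 5:
  f'(x)  = 15*x^2
  f''(x) = 30*x
Substitute x = B_t and multiply the f'' term by 1/2:
  drift     = (1/2) * (30*x) evaluated at B_t = 15*B_t
  diffusion = (15*x^2) evaluated at B_t = 15*B_t^2
Therefore d(5*B_t^3 + 5) = (15*B_t) dt + (15*B_t^2) dB_t.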